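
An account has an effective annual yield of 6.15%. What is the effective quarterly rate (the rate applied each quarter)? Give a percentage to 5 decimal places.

The per-quarter rate i satisfies (1 + i)^4 = 1 + 0.0615.
i = 1.0615^(1/4) − 1 = 0.0150326 = 1.50326%.

1.50326%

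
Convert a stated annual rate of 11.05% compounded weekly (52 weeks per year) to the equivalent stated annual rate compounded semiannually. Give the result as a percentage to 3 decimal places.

EAR = (1 + 0.1105/52)^52 − 1 = 0.116705.
Solve (1 + r/2)^2 = 1.116705: r/2 = 1.116705^(1/2) − 1 = 0.056743, so r = 0.113486 = 11.349%.

11.349%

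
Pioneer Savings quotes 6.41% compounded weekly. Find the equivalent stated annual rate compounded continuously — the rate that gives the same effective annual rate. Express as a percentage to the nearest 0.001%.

EAR = (1 + 0.0641/52)^52 − 1 = 0.066157.
Equivalent continuous rate: r = ln(1 + 0.066157) = 0.064061 = 6.406%.

6.406%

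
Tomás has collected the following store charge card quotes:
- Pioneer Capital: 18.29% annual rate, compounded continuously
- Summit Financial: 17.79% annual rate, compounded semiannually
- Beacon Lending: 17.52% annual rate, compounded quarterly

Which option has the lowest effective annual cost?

Summit Financial

Pioneer Capital: e^0.1829 − 1 = 20.069%
Summit Financial: (1 + 0.1779/2)^2 − 1 = 18.581%
Beacon Lending: (1 + 0.1752/4)^4 − 1 = 18.705%
The lowest effective annual rate is Summit Financial at 18.581%.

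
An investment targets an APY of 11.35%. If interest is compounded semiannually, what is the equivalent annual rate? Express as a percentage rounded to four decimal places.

(1 + r/2)^2 − 1 = 0.1135, so 1 + r/2 = 1.1135^(1/2).
r/2 = 0.055225, so r = 0.110450 = 11.0450%.

11.0450%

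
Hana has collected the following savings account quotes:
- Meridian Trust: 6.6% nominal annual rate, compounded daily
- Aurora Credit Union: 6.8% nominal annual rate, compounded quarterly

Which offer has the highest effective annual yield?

Aurora Credit Union

Meridian Trust: (1 + 0.066/365)^365 − 1 = 6.822%
Aurora Credit Union: (1 + 0.068/4)^4 − 1 = 6.975%
The highest effective annual rate is Aurora Credit Union at 6.975%.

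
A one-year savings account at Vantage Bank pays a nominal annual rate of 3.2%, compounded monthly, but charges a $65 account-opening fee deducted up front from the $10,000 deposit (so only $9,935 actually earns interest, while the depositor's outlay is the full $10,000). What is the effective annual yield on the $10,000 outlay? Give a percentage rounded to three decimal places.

Value after one year: 9,935 × (1 + 0.032/12)^12 = 9,935 × 1.032474 = $10,257.62.
Effective yield on the $10,000 outlay: 10,257.62 / 10,000 − 1 = 0.025762 = 2.576%.

2.576%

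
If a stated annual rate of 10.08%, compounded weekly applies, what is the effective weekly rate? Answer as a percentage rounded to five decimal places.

With a nominal annual rate compounded weekly, the periodic rate is the nominal rate divided by 52.
i = 0.1008 / 52 = 0.0019385 = 0.19385%.

0.19385%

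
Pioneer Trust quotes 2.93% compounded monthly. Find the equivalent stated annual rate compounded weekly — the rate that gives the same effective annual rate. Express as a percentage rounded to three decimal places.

EAR = (1 + 0.0293/12)^12 − 1 = 0.029697.
Solve (1 + r/52)^52 = 1.029697: r/52 = 1.029697^(1/52) − 1 = 0.000563, so r = 0.029273 = 2.927%.

2.927%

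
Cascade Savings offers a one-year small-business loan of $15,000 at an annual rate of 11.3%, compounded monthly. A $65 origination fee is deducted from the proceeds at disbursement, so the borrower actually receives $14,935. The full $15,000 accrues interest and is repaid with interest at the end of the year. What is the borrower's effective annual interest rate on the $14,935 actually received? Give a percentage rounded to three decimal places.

12.391%

Amount owed after one year: 15,000 × (1 + 0.113/12)^12 = 15,000 × 1.119040 = $16,785.60.
Effective rate on net proceeds: 16,785.60 / 14,935 − 1 = 0.123910 = 12.391%.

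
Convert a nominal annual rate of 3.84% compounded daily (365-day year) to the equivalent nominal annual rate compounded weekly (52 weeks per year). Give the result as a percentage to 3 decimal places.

3.841%

EAR = (1 + 0.0384/365)^365 − 1 = 0.039145.
Solve (1 + r/52)^52 = 1.039145: r/52 = 1.039145^(1/52) − 1 = 0.000739, so r = 0.038412 = 3.841%.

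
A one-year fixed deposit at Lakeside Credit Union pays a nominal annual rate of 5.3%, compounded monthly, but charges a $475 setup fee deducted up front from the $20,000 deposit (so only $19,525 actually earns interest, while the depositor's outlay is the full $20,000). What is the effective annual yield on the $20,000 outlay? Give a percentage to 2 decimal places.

2.93%

Value after one year: 19,525 × (1 + 0.053/12)^12 = 19,525 × 1.054307 = $20,585.34.
Effective yield on the $20,000 outlay: 20,585.34 / 20,000 − 1 = 0.029267 = 2.93%.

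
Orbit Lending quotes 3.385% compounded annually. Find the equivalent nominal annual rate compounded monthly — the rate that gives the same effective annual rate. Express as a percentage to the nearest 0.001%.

Compounded annually, EAR = nominal = 0.033850.
Solve (1 + r/12)^12 = 1.033850: r/12 = 1.033850^(1/12) − 1 = 0.002778, so r = 0.033336 = 3.334%.

3.334%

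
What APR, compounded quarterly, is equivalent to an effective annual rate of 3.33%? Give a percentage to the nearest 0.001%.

(1 + r/4)^4 − 1 = 0.0333, so 1 + r/4 = 1.0333^(1/4).
r/4 = 0.008223, so r = 0.032892 = 3.289%.

3.289%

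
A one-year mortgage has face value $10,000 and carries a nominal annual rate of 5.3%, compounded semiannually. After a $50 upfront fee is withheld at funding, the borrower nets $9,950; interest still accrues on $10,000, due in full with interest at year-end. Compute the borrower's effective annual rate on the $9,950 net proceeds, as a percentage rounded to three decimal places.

5.900%

Amount owed after one year: 10,000 × (1 + 0.053/2)^2 = 10,000 × 1.053702 = $10,537.02.
Effective rate on net proceeds: 10,537.02 / 9,950 − 1 = 0.058997 = 5.900%.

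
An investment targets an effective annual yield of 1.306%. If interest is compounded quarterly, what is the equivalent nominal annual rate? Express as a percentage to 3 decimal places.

1.300%

(1 + r/4)^4 − 1 = 0.01306, so 1 + r/4 = 1.01306^(1/4).
r/4 = 0.003249, so r = 0.012997 = 1.300%.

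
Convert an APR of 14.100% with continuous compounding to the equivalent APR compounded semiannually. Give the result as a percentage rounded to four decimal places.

EAR under continuous compounding: e^0.14100 − 1 = 0.151425.
Solve (1 + r/2)^2 = 1.151425: r/2 = 1.151425^(1/2) − 1 = 0.073045, so r = 0.146089 = 14.6089%.

14.6089%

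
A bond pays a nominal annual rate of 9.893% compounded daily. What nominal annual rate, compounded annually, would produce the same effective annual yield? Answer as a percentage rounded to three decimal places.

10.397%

EAR = (1 + 0.09893/365)^365 − 1 = 0.103974.
Compounded annually, the equivalent nominal rate is the EAR itself: 10.397%.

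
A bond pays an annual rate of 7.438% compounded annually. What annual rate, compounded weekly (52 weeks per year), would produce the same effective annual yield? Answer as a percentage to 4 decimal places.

7.1793%

Compounded annually, EAR = nominal = 0.074380.
Solve (1 + r/52)^52 = 1.074380: r/52 = 1.074380^(1/52) − 1 = 0.001381, so r = 0.071793 = 7.1793%.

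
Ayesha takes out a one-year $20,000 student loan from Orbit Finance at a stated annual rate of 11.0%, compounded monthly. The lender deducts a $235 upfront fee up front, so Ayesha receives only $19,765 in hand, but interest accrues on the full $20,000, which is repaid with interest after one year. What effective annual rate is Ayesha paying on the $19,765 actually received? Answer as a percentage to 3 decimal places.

Amount owed after one year: 20,000 × (1 + 0.110/12)^12 = 20,000 × 1.115719 = $22,314.38.
Effective rate on net proceeds: 22,314.38 / 19,765 − 1 = 0.128984 = 12.898%.

12.898%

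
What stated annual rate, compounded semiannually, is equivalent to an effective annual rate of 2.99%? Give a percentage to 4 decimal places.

(1 + r/2)^2 − 1 = 0.0299, so 1 + r/2 = 1.0299^(1/2).
r/2 = 0.014840, so r = 0.029680 = 2.9680%.

2.9680%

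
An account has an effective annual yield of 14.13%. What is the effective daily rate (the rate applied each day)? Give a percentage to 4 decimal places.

The per-day rate i satisfies (1 + i)^365 = 1 + 0.1413.
i = 1.1413^(1/365) − 1 = 0.0003622 = 0.0362%.

0.0362%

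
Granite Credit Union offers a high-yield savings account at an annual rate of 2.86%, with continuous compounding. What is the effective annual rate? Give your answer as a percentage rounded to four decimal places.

With continuous compounding, EAR = e^0.0286 − 1.
e^0.0286 = 1.029013, so EAR = 0.029013 = 2.9013%.

2.9013%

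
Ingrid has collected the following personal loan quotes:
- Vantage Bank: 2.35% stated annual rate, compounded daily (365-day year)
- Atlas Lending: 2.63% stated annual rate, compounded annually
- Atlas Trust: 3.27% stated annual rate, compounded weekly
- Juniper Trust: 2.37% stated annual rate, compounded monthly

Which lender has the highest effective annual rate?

Atlas Trust

Vantage Bank: (1 + 0.0235/365)^365 − 1 = 2.378%
Atlas Lending: compounded annually, EAR = 2.630%
Atlas Trust: (1 + 0.0327/52)^52 − 1 = 3.323%
Juniper Trust: (1 + 0.0237/12)^12 − 1 = 2.396%
The highest effective annual rate is Atlas Trust at 3.323%.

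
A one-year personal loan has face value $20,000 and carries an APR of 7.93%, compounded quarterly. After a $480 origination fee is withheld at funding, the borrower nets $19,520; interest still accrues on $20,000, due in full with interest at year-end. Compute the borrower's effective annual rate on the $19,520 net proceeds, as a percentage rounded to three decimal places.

Amount owed after one year: 20,000 × (1 + 0.0793/4)^4 = 20,000 × 1.081690 = $21,633.79.
Effective rate on net proceeds: 21,633.79 / 19,520 − 1 = 0.108288 = 10.829%.

10.829%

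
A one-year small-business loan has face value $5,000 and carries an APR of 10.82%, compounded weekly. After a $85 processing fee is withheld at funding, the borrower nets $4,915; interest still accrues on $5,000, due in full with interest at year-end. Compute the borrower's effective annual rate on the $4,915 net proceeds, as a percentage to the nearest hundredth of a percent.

13.34%

Amount owed after one year: 5,000 × (1 + 0.1082/52)^52 = 5,000 × 1.114145 = $5,570.73.
Effective rate on net proceeds: 5,570.73 / 4,915 − 1 = 0.133413 = 13.34%.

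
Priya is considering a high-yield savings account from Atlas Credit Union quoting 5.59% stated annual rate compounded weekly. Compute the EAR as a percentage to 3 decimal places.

5.746%

EAR = (1 + 0.0559/52)^52 − 1.
= (1 + 0.001075)^52 − 1 = 1.057460 − 1 = 5.746%.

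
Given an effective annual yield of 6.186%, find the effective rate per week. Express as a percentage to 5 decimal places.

0.11549%

The per-week rate i satisfies (1 + i)^52 = 1 + 0.06186.
i = 1.06186^(1/52) − 1 = 0.0011549 = 0.11549%.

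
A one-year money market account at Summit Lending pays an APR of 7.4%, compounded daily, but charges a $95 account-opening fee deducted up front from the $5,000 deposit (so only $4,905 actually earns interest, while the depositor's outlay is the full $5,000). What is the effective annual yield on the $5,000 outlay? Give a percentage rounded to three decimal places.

5.634%

Value after one year: 4,905 × (1 + 0.074/365)^365 = 4,905 × 1.076799 = $5,281.70.
Effective yield on the $5,000 outlay: 5,281.70 / 5,000 − 1 = 0.056340 = 5.634%.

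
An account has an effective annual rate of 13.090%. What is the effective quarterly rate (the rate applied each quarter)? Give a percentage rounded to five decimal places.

3.12312%

The per-quarter rate i satisfies (1 + i)^4 = 1 + 0.13090.
i = 1.13090^(1/4) − 1 = 0.0312312 = 3.12312%.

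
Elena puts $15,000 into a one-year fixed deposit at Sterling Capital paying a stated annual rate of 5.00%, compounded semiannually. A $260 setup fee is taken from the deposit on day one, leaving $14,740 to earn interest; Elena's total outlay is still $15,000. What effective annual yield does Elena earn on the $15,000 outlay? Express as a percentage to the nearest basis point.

Value after one year: 14,740 × (1 + 0.0500/2)^2 = 14,740 × 1.050625 = $15,486.21.
Effective yield on the $15,000 outlay: 15,486.21 / 15,000 − 1 = 0.032414 = 3.24%.

3.24%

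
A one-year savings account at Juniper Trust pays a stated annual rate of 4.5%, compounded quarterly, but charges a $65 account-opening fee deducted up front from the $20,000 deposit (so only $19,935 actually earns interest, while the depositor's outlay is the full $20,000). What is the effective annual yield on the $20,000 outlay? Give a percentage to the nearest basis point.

Value after one year: 19,935 × (1 + 0.045/4)^4 = 19,935 × 1.045765 = $20,847.33.
Effective yield on the $20,000 outlay: 20,847.33 / 20,000 − 1 = 0.042366 = 4.24%.

4.24%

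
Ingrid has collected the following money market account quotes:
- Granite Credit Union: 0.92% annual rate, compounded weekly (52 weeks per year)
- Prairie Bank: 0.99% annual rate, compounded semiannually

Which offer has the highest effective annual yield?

Prairie Bank

Granite Credit Union: (1 + 0.0092/52)^52 − 1 = 0.924%
Prairie Bank: (1 + 0.0099/2)^2 − 1 = 0.992%
The highest effective annual rate is Prairie Bank at 0.992%.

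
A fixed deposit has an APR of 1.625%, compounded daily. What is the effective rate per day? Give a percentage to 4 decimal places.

0.0045%

With a nominal annual rate compounded daily, the periodic rate is the nominal rate divided by 365.
i = 0.01625 / 365 = 0.0000445 = 0.0045%.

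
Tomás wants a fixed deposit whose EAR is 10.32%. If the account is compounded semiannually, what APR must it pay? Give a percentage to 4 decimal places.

10.0667%

(1 + r/2)^2 − 1 = 0.1032, so 1 + r/2 = 1.1032^(1/2).
r/2 = 0.050333, so r = 0.100667 = 10.0667%.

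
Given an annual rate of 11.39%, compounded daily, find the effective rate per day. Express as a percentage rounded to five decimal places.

0.03121%

With a nominal annual rate compounded daily, the periodic rate is the nominal rate divided by 365.
i = 0.1139 / 365 = 0.0003121 = 0.03121%.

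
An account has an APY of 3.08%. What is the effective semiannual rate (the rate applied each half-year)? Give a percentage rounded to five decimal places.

1.52832%

The per-half-year rate i satisfies (1 + i)^2 = 1 + 0.0308.
i = 1.0308^(1/2) − 1 = 0.0152832 = 1.52832%.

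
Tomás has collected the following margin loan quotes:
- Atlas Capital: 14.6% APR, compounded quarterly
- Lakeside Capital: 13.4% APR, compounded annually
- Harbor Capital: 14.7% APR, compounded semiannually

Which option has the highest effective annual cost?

Atlas Capital

Atlas Capital: (1 + 0.146/4)^4 − 1 = 15.419%
Lakeside Capital: compounded annually, EAR = 13.400%
Harbor Capital: (1 + 0.147/2)^2 − 1 = 15.240%
The highest effective annual rate is Atlas Capital at 15.419%.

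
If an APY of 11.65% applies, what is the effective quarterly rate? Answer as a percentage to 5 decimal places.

The per-quarter rate i satisfies (1 + i)^4 = 1 + 0.1165.
i = 1.1165^(1/4) − 1 = 0.0279327 = 2.79327%.

2.79327%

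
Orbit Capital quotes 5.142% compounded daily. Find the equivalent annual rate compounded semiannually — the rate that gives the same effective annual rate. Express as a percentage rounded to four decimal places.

5.2083%

EAR = (1 + 0.05142/365)^365 − 1 = 0.052761.
Solve (1 + r/2)^2 = 1.052761: r/2 = 1.052761^(1/2) − 1 = 0.026041, so r = 0.052083 = 5.2083%.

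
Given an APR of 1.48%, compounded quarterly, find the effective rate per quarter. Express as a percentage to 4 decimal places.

With a nominal annual rate compounded quarterly, the periodic rate is the nominal rate divided by 4.
i = 0.0148 / 4 = 0.0037000 = 0.3700%.

0.3700%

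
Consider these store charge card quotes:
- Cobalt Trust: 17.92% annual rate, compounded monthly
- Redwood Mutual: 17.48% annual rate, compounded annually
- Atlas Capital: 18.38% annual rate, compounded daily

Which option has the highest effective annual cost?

Cobalt Trust: (1 + 0.1792/12)^12 − 1 = 19.468%
Redwood Mutual: compounded annually, EAR = 17.480%
Atlas Capital: (1 + 0.1838/365)^365 − 1 = 20.172%
The highest effective annual rate is Atlas Capital at 20.172%.

Atlas Capital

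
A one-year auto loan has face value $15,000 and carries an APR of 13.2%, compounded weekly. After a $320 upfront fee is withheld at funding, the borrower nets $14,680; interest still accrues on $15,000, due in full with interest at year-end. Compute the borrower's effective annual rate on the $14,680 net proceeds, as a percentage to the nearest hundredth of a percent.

16.58%

Amount owed after one year: 15,000 × (1 + 0.132/52)^52 = 15,000 × 1.140917 = $17,113.76.
Effective rate on net proceeds: 17,113.76 / 14,680 − 1 = 0.165788 = 16.58%.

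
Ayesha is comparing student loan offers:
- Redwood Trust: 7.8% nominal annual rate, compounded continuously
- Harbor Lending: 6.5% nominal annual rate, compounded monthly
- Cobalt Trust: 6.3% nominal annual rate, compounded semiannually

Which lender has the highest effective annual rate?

Redwood Trust

Redwood Trust: e^0.078 − 1 = 8.112%
Harbor Lending: (1 + 0.065/12)^12 − 1 = 6.697%
Cobalt Trust: (1 + 0.063/2)^2 − 1 = 6.399%
The highest effective annual rate is Redwood Trust at 8.112%.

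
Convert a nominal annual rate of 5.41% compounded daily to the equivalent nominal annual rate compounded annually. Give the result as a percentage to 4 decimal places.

EAR = (1 + 0.0541/365)^365 − 1 = 0.055586.
Compounded annually, the equivalent nominal rate is the EAR itself: 5.5586%.

5.5586%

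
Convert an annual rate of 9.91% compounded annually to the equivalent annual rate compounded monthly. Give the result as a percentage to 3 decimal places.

9.486%

Compounded annually, EAR = nominal = 0.099100.
Solve (1 + r/12)^12 = 1.099100: r/12 = 1.099100^(1/12) − 1 = 0.007905, so r = 0.094865 = 9.486%.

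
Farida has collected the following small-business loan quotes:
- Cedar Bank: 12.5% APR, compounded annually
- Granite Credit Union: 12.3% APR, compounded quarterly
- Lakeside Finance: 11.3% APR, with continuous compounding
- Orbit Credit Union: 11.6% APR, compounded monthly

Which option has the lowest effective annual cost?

Lakeside Finance

Cedar Bank: compounded annually, EAR = 12.500%
Granite Credit Union: (1 + 0.123/4)^4 − 1 = 12.879%
Lakeside Finance: e^0.113 − 1 = 11.963%
Orbit Credit Union: (1 + 0.116/12)^12 − 1 = 12.237%
The lowest effective annual rate is Lakeside Finance at 11.963%.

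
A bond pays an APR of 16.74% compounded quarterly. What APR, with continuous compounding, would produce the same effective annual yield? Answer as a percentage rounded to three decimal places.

EAR = (1 + 0.1674/4)^4 − 1 = 0.178205.
Equivalent continuous rate: r = ln(1 + 0.178205) = 0.163992 = 16.399%.

16.399%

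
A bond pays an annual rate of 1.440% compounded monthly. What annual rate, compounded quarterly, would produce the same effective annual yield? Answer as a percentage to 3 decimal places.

EAR = (1 + 0.01440/12)^12 − 1 = 0.014495.
Solve (1 + r/4)^4 = 1.014495: r/4 = 1.014495^(1/4) − 1 = 0.003604, so r = 0.014417 = 1.442%.

1.442%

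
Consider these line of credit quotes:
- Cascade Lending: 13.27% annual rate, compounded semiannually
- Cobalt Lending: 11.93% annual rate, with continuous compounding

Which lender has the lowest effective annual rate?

Cascade Lending: (1 + 0.1327/2)^2 − 1 = 13.710%
Cobalt Lending: e^0.1193 − 1 = 12.671%
The lowest effective annual rate is Cobalt Lending at 12.671%.

Cobalt Lending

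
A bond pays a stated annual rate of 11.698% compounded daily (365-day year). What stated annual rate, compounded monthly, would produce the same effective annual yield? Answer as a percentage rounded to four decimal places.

11.7533%

EAR = (1 + 0.11698/365)^365 − 1 = 0.124076.
Solve (1 + r/12)^12 = 1.124076: r/12 = 1.124076^(1/12) − 1 = 0.009794, so r = 0.117533 = 11.7533%.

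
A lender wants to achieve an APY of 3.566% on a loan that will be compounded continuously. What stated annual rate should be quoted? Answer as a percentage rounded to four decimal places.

3.5039%

Continuous: nominal r satisfies e^r − 1 = 0.03566.
r = ln(1 + 0.03566) = ln(1.03566) = 0.035039 = 3.5039%.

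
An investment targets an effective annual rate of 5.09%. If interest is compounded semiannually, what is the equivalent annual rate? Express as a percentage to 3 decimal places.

5.027%

(1 + r/2)^2 − 1 = 0.0509, so 1 + r/2 = 1.0509^(1/2).
r/2 = 0.025134, so r = 0.050268 = 5.027%.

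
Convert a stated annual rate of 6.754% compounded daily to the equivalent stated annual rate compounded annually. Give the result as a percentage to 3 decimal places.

EAR = (1 + 0.06754/365)^365 − 1 = 0.069866.
Compounded annually, the equivalent nominal rate is the EAR itself: 6.987%.

6.987%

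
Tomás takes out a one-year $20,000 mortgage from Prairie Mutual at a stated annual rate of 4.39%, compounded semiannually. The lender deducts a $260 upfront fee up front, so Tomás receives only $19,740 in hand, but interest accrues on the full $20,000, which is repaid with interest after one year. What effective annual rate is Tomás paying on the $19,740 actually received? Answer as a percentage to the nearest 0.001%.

5.814%

Amount owed after one year: 20,000 × (1 + 0.0439/2)^2 = 20,000 × 1.044382 = $20,887.64.
Effective rate on net proceeds: 20,887.64 / 19,740 − 1 = 0.058138 = 5.814%.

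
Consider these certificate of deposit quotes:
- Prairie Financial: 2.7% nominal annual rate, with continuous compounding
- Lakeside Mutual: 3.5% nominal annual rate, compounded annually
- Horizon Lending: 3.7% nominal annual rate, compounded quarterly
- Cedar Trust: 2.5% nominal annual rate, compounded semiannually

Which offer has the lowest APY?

Cedar Trust

Prairie Financial: e^0.027 − 1 = 2.737%
Lakeside Mutual: compounded annually, EAR = 3.500%
Horizon Lending: (1 + 0.037/4)^4 − 1 = 3.752%
Cedar Trust: (1 + 0.025/2)^2 − 1 = 2.516%
The lowest effective annual rate is Cedar Trust at 2.516%.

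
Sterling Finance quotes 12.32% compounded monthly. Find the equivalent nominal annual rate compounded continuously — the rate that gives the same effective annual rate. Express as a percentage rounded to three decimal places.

EAR = (1 + 0.1232/12)^12 − 1 = 0.130400.
Equivalent continuous rate: r = ln(1 + 0.130400) = 0.122572 = 12.257%.

12.257%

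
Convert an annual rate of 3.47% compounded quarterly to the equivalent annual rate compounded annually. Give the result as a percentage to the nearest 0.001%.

3.515%

EAR = (1 + 0.0347/4)^4 − 1 = 0.035154.
Compounded annually, the equivalent nominal rate is the EAR itself: 3.515%.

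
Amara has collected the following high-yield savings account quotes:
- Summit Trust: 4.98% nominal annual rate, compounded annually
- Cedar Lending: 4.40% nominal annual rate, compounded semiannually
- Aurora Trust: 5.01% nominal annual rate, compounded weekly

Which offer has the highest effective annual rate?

Summit Trust: compounded annually, EAR = 4.980%
Cedar Lending: (1 + 0.0440/2)^2 − 1 = 4.448%
Aurora Trust: (1 + 0.0501/52)^52 − 1 = 5.135%
The highest effective annual rate is Aurora Trust at 5.135%.

Aurora Trust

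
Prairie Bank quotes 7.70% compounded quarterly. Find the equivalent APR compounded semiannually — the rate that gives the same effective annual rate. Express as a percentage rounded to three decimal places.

EAR = (1 + 0.0770/4)^4 − 1 = 0.079252.
Solve (1 + r/2)^2 = 1.079252: r/2 = 1.079252^(1/2) − 1 = 0.038871, so r = 0.077741 = 7.774%.

7.774%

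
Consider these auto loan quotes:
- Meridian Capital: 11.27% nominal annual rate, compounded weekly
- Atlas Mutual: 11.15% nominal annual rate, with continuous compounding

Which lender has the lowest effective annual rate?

Meridian Capital: (1 + 0.1127/52)^52 − 1 = 11.916%
Atlas Mutual: e^0.1115 − 1 = 11.795%
The lowest effective annual rate is Atlas Mutual at 11.795%.

Atlas Mutual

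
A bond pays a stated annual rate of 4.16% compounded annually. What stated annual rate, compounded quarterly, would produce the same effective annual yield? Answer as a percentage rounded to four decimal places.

4.0966%

Compounded annually, EAR = nominal = 0.041600.
Solve (1 + r/4)^4 = 1.041600: r/4 = 1.041600^(1/4) − 1 = 0.010242, so r = 0.040966 = 4.0966%.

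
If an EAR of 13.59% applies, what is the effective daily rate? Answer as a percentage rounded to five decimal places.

The per-day rate i satisfies (1 + i)^365 = 1 + 0.1359.
i = 1.1359^(1/365) − 1 = 0.0003492 = 0.03492%.

0.03492%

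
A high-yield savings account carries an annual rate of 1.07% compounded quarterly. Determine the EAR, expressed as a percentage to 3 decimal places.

EAR = (1 + 0.0107/4)^4 − 1.
= (1 + 0.002675)^4 − 1 = 1.010743 − 1 = 1.074%.

1.074%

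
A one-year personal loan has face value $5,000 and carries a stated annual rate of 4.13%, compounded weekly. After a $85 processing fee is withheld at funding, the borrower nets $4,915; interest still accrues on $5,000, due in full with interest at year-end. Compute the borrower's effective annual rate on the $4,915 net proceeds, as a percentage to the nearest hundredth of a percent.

6.02%

Amount owed after one year: 5,000 × (1 + 0.0413/52)^52 = 5,000 × 1.042148 = $5,210.74.
Effective rate on net proceeds: 5,210.74 / 4,915 − 1 = 0.060171 = 6.02%.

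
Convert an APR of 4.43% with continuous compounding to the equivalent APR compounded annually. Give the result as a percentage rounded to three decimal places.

EAR under continuous compounding: e^0.0443 − 1 = 0.045296.
Compounded annually, the equivalent nominal rate is the EAR itself: 4.530%.

4.530%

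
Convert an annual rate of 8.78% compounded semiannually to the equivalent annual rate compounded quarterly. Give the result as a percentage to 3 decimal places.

8.686%

EAR = (1 + 0.0878/2)^2 − 1 = 0.089727.
Solve (1 + r/4)^4 = 1.089727: r/4 = 1.089727^(1/4) − 1 = 0.021714, so r = 0.086857 = 8.686%.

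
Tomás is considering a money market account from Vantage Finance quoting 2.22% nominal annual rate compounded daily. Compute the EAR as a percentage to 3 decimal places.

EAR = (1 + 0.0222/365)^365 − 1.
= 1.022448 − 1 = 2.245%.

2.245%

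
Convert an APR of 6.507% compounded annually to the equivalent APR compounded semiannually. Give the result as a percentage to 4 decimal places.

Compounded annually, EAR = nominal = 0.065070.
Solve (1 + r/2)^2 = 1.065070: r/2 = 1.065070^(1/2) − 1 = 0.032022, so r = 0.064045 = 6.4045%.

6.4045%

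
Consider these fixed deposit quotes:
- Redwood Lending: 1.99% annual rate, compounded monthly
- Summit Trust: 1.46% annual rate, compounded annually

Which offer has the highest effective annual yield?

Redwood Lending: (1 + 0.0199/12)^12 − 1 = 2.008%
Summit Trust: compounded annually, EAR = 1.460%
The highest effective annual rate is Redwood Lending at 2.008%.

Redwood Lending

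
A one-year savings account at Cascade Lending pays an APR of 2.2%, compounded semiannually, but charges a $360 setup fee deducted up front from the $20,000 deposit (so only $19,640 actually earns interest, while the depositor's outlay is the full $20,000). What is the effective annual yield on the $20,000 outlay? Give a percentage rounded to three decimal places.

Value after one year: 19,640 × (1 + 0.022/2)^2 = 19,640 × 1.022121 = $20,074.46.
Effective yield on the $20,000 outlay: 20,074.46 / 20,000 − 1 = 0.003723 = 0.372%.

0.372%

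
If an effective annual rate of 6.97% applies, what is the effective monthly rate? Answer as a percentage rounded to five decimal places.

0.56306%

The per-month rate i satisfies (1 + i)^12 = 1 + 0.0697.
i = 1.0697^(1/12) − 1 = 0.0056306 = 0.56306%.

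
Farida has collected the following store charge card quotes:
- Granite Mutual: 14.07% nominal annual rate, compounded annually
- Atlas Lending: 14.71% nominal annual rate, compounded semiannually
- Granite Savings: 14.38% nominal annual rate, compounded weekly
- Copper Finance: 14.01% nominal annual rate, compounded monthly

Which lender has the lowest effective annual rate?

Granite Mutual

Granite Mutual: compounded annually, EAR = 14.070%
Atlas Lending: (1 + 0.1471/2)^2 − 1 = 15.251%
Granite Savings: (1 + 0.1438/52)^52 − 1 = 15.442%
Copper Finance: (1 + 0.1401/12)^12 − 1 = 14.946%
The lowest effective annual rate is Granite Mutual at 14.070%.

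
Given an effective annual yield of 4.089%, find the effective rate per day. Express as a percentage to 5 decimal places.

0.01098%

The per-day rate i satisfies (1 + i)^365 = 1 + 0.04089.
i = 1.04089^(1/365) − 1 = 0.0001098 = 0.01098%.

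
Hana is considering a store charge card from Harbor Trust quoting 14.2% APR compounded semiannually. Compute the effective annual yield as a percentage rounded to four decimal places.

14.7041%

EAR = (1 + 0.142/2)^2 − 1.
= 1.147041 − 1 = 14.7041%.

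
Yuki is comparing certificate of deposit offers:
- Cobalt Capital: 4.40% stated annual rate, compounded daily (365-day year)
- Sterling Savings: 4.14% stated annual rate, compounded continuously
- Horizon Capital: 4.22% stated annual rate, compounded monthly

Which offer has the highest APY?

Cobalt Capital: (1 + 0.0440/365)^365 − 1 = 4.498%
Sterling Savings: e^0.0414 − 1 = 4.227%
Horizon Capital: (1 + 0.0422/12)^12 − 1 = 4.303%
The highest effective annual rate is Cobalt Capital at 4.498%.

Cobalt Capital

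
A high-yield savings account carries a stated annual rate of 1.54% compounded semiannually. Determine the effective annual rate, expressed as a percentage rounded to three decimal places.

EAR = (1 + 0.0154/2)^2 − 1.
= (1 + 0.007700)^2 − 1 = 1.015459 − 1 = 1.546%.

1.546%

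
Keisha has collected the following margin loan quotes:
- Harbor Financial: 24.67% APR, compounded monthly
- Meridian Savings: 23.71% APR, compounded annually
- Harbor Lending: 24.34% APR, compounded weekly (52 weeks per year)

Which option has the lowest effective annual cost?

Meridian Savings

Harbor Financial: (1 + 0.2467/12)^12 − 1 = 27.660%
Meridian Savings: compounded annually, EAR = 23.710%
Harbor Lending: (1 + 0.2434/52)^52 − 1 = 27.485%
The lowest effective annual rate is Meridian Savings at 23.710%.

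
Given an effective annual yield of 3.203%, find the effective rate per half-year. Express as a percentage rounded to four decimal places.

1.5889%

The per-half-year rate i satisfies (1 + i)^2 = 1 + 0.03203.
i = 1.03203^(1/2) − 1 = 0.0158888 = 1.5889%.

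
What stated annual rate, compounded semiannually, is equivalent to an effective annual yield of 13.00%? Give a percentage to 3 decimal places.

(1 + r/2)^2 − 1 = 0.1300, so 1 + r/2 = 1.1300^(1/2).
r/2 = 0.063015, so r = 0.126029 = 12.603%.

12.603%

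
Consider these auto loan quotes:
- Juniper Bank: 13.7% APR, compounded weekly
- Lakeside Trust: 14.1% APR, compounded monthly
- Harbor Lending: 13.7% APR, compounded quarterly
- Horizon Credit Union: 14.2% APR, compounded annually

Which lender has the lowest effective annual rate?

Horizon Credit Union

Juniper Bank: (1 + 0.137/52)^52 − 1 = 14.662%
Lakeside Trust: (1 + 0.141/12)^12 − 1 = 15.048%
Harbor Lending: (1 + 0.137/4)^4 − 1 = 14.420%
Horizon Credit Union: compounded annually, EAR = 14.200%
The lowest effective annual rate is Horizon Credit Union at 14.200%.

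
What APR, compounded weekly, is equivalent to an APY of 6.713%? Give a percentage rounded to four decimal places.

6.5013%

(1 + r/52)^52 − 1 = 0.06713, so 1 + r/52 = 1.06713^(1/52).
r/52 = 0.001250, so r = 0.065013 = 6.5013%.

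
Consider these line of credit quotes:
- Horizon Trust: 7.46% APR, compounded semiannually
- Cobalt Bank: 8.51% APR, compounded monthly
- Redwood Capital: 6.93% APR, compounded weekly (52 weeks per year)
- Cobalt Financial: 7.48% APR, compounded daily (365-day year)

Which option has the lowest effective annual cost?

Redwood Capital

Horizon Trust: (1 + 0.0746/2)^2 − 1 = 7.599%
Cobalt Bank: (1 + 0.0851/12)^12 − 1 = 8.850%
Redwood Capital: (1 + 0.0693/52)^52 − 1 = 7.171%
Cobalt Financial: (1 + 0.0748/365)^365 − 1 = 7.766%
The lowest effective annual rate is Redwood Capital at 7.171%.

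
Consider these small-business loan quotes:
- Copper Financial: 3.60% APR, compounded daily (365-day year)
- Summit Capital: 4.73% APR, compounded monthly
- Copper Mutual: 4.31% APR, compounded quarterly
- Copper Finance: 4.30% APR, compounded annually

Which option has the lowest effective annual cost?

Copper Financial: (1 + 0.0360/365)^365 − 1 = 3.665%
Summit Capital: (1 + 0.0473/12)^12 − 1 = 4.834%
Copper Mutual: (1 + 0.0431/4)^4 − 1 = 4.380%
Copper Finance: compounded annually, EAR = 4.300%
The lowest effective annual rate is Copper Financial at 3.665%.

Copper Financial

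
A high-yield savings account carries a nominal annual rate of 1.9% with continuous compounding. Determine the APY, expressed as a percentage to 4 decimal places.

With continuous compounding, EAR = e^0.019 − 1.
e^0.019 = 1.019182, so EAR = 0.019182 = 1.9182%.

1.9182%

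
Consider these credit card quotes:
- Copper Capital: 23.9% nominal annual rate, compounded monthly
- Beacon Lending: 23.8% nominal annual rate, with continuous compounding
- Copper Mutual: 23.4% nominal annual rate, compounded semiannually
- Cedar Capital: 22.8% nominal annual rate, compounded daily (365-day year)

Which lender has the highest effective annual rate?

Copper Capital: (1 + 0.239/12)^12 − 1 = 26.700%
Beacon Lending: e^0.238 − 1 = 26.871%
Copper Mutual: (1 + 0.234/2)^2 − 1 = 24.769%
Cedar Capital: (1 + 0.228/365)^365 − 1 = 25.600%
The highest effective annual rate is Beacon Lending at 26.871%.

Beacon Lending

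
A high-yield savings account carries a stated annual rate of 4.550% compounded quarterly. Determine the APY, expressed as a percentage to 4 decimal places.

EAR = (1 + 0.04550/4)^4 − 1.
= 1.046282 − 1 = 4.6282%.

4.6282%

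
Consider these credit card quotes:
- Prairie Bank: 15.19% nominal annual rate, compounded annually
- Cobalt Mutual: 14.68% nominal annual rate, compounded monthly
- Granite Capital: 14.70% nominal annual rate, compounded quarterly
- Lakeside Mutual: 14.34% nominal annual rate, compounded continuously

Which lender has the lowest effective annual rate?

Prairie Bank

Prairie Bank: compounded annually, EAR = 15.190%
Cobalt Mutual: (1 + 0.1468/12)^12 − 1 = 15.709%
Granite Capital: (1 + 0.1470/4)^4 − 1 = 15.530%
Lakeside Mutual: e^0.1434 − 1 = 15.419%
The lowest effective annual rate is Prairie Bank at 15.190%.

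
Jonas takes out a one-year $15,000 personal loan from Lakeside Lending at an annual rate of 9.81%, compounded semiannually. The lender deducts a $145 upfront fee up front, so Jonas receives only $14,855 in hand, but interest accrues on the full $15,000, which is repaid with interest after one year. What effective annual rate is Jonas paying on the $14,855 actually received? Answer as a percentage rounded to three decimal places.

11.125%

Amount owed after one year: 15,000 × (1 + 0.0981/2)^2 = 15,000 × 1.100506 = $16,507.59.
Effective rate on net proceeds: 16,507.59 / 14,855 − 1 = 0.111248 = 11.125%.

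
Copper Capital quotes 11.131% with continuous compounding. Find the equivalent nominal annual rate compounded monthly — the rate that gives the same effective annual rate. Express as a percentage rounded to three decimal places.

11.183%

EAR under continuous compounding: e^0.11131 − 1 = 0.117741.
Solve (1 + r/12)^12 = 1.117741: r/12 = 1.117741^(1/12) − 1 = 0.009319, so r = 0.111828 = 11.183%.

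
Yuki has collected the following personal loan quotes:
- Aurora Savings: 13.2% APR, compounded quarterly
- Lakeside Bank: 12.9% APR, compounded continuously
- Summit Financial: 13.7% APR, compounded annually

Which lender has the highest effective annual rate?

Aurora Savings

Aurora Savings: (1 + 0.132/4)^4 − 1 = 13.868%
Lakeside Bank: e^0.129 − 1 = 13.769%
Summit Financial: compounded annually, EAR = 13.700%
The highest effective annual rate is Aurora Savings at 13.868%.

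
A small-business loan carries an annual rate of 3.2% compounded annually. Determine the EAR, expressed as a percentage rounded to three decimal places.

Annual compounding means the effective rate equals the nominal rate: 3.200%.

3.200%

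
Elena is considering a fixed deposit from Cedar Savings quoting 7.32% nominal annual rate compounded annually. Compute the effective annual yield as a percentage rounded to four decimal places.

7.3200%

Annual compounding means the effective rate equals the nominal rate: 7.3200%.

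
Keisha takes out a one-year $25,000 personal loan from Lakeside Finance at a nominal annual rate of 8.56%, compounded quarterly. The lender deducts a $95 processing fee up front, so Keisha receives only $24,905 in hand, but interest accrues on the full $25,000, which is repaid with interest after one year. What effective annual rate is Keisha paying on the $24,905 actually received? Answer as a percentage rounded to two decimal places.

9.25%

Amount owed after one year: 25,000 × (1 + 0.0856/4)^4 = 25,000 × 1.088387 = $27,209.68.
Effective rate on net proceeds: 27,209.68 / 24,905 − 1 = 0.092539 = 9.25%.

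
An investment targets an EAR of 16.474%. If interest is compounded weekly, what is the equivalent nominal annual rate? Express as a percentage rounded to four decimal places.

(1 + r/52)^52 − 1 = 0.16474, so 1 + r/52 = 1.16474^(1/52).
r/52 = 0.002937, so r = 0.152722 = 15.2722%.

15.2722%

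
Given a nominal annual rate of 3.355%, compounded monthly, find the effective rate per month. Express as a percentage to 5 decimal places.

0.27958%

With a nominal annual rate compounded monthly, the periodic rate is the nominal rate divided by 12.
i = 0.03355 / 12 = 0.0027958 = 0.27958%.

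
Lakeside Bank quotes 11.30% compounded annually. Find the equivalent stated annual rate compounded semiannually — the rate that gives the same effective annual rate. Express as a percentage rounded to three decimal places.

10.998%

Compounded annually, EAR = nominal = 0.113000.
Solve (1 + r/2)^2 = 1.113000: r/2 = 1.113000^(1/2) − 1 = 0.054988, so r = 0.109976 = 10.998%.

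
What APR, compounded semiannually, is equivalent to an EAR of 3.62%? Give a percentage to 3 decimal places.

(1 + r/2)^2 − 1 = 0.0362, so 1 + r/2 = 1.0362^(1/2).
r/2 = 0.017939, so r = 0.035878 = 3.588%.

3.588%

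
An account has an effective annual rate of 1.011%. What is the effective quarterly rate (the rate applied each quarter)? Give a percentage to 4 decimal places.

The per-quarter rate i satisfies (1 + i)^4 = 1 + 0.01011.
i = 1.01011^(1/4) − 1 = 0.0025180 = 0.2518%.

0.2518%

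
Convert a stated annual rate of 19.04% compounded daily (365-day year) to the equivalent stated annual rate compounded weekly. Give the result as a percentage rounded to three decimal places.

EAR = (1 + 0.1904/365)^365 − 1 = 0.209673.
Solve (1 + r/52)^52 = 1.209673: r/52 = 1.209673^(1/52) − 1 = 0.003667, so r = 0.190699 = 19.070%.

19.070%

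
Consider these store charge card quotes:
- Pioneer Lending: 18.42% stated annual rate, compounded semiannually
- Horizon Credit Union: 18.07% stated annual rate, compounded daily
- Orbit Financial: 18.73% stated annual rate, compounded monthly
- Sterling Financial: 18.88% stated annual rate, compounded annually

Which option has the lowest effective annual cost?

Pioneer Lending: (1 + 0.1842/2)^2 − 1 = 19.268%
Horizon Credit Union: (1 + 0.1807/365)^365 − 1 = 19.800%
Orbit Financial: (1 + 0.1873/12)^12 − 1 = 20.425%
Sterling Financial: compounded annually, EAR = 18.880%
The lowest effective annual rate is Sterling Financial at 18.880%.

Sterling Financial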